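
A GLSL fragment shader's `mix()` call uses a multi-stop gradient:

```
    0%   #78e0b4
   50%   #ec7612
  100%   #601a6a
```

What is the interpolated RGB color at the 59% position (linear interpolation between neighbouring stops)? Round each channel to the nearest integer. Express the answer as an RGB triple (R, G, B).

(211, 101, 34)

59% lies between the 50% and 100% stops, so the local fraction is t = (59 − 50)/(100 − 50) = 9/50 ≈ 0.18.
#ec7612 → (236, 118, 18); #601a6a → (96, 26, 106).
R = 236 + 0.18 × (96 − 236) = 210.8 → 211
G = 118 + 0.18 × (26 − 118) = 101.44 → 101
B = 18 + 0.18 × (106 − 18) = 33.84 → 34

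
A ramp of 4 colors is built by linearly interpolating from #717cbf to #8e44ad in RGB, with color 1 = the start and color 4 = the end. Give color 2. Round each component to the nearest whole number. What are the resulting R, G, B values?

(123, 105, 185)

With 4 swatches and endpoints inclusive, swatch 2 sits at t = (2 − 1)/(4 − 1) = 1/3 ≈ 0.3333.
#717cbf → (113, 124, 191); #8e44ad → (142, 68, 173).
R = 113 + 0.3333 × (142 − 113) = 122.666 → 123
G = 124 + 0.3333 × (68 − 124) = 105.335 → 105
B = 191 + 0.3333 × (173 − 191) = 185.001 → 185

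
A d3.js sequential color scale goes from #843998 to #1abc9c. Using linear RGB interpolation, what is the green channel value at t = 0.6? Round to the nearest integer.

136

G₁ = 57 (from #843998), G₂ = 188 (from #1abc9c).
G = 57 + 0.6 × (188 − 57) = 135.6 → 136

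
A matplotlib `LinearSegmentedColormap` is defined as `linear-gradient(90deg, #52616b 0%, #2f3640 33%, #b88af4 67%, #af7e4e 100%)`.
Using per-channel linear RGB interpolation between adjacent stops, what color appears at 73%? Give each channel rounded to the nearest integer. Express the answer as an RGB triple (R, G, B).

(182, 136, 214)

73% lies between the 67% and 100% stops, so the local fraction is t = (73 − 67)/(100 − 67) = 6/33 ≈ 0.1818.
#b88af4 → (184, 138, 244); #af7e4e → (175, 126, 78).
R = 184 + 0.1818 × (175 − 184) = 182.364 → 182
G = 138 + 0.1818 × (126 − 138) = 135.818 → 136
B = 244 + 0.1818 × (78 − 244) = 213.821 → 214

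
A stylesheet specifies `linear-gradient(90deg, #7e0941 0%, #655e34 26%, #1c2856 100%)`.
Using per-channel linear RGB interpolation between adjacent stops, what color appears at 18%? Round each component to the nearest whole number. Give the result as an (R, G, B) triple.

18% lies between the 0% and 26% stops, so the local fraction is t = (18 − 0)/(26 − 0) = 18/26 ≈ 0.6923.
#7e0941 → (126, 9, 65); #655e34 → (101, 94, 52).
R = 126 + 0.6923 × (101 − 126) = 108.692 → 109
G = 9 + 0.6923 × (94 − 9) = 67.846 → 68
B = 65 + 0.6923 × (52 − 65) = 56 → 56

(109, 68, 56)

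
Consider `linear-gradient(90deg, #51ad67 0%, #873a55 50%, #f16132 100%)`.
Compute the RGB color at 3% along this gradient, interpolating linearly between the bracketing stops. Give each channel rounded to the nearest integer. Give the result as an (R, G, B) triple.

3% lies between the 0% and 50% stops, so the local fraction is t = (3 − 0)/(50 − 0) = 3/50 ≈ 0.06.
#51ad67 → (81, 173, 103); #873a55 → (135, 58, 85).
R = 81 + 0.06 × (135 − 81) = 84.24 → 84
G = 173 + 0.06 × (58 − 173) = 166.1 → 166
B = 103 + 0.06 × (85 − 103) = 101.92 → 102

(84, 166, 102)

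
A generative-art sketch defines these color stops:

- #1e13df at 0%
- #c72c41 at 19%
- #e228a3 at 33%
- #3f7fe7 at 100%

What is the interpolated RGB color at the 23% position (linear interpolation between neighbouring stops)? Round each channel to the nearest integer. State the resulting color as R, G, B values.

23% lies between the 19% and 33% stops, so the local fraction is t = (23 − 19)/(33 − 19) = 4/14 ≈ 0.2857.
#c72c41 → (199, 44, 65); #e228a3 → (226, 40, 163).
R = 199 + 0.2857 × (226 − 199) = 206.714 → 207
G = 44 + 0.2857 × (40 − 44) = 42.857 → 43
B = 65 + 0.2857 × (163 − 65) = 92.999 → 93

(207, 43, 93)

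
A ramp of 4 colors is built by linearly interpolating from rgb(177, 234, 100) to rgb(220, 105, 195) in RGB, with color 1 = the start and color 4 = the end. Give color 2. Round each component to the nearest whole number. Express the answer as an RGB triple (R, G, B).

(191, 191, 132)

With 4 swatches and endpoints inclusive, swatch 2 sits at t = (2 − 1)/(4 − 1) = 1/3 ≈ 0.3333.
R = 177 + 0.3333 × (220 − 177) = 191.332 → 191
G = 234 + 0.3333 × (105 − 234) = 191.004 → 191
B = 100 + 0.3333 × (195 − 100) = 131.663 → 132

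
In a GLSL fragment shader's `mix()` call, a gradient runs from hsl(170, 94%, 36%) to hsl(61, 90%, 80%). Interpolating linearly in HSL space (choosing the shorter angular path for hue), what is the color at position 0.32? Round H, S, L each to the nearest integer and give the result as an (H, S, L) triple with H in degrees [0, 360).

(135, 93, 50)

Hue arc: Δh = 61 − 170 = -109° (|Δh| ≤ 180, already the shorter path).
H = 170 + 0.32 × (-109) = 135.12 → 135°
S = 94 + 0.32 × (90 − 94) = 92.72 → 93%
L = 36 + 0.32 × (80 − 36) = 50.08 → 50%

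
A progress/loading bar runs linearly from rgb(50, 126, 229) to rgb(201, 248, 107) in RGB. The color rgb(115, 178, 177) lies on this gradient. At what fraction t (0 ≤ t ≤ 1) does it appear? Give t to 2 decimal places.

0.43

Invert the lerp on the R channel (largest span, 151): t = (115 − 50) / (201 − 50) = 65/151 = 0.43046.
Check on G: (178 − 126)/(248 − 126) = 0.4262 ✓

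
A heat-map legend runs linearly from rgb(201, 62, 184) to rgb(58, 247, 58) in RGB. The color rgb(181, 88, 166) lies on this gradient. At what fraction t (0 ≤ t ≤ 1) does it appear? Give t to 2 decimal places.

Invert the lerp on the G channel (largest span, 185): t = (88 − 62) / (247 − 62) = 26/185 = 0.14054.
Check on R: (181 − 201)/(58 − 201) = 0.1399 ✓

0.14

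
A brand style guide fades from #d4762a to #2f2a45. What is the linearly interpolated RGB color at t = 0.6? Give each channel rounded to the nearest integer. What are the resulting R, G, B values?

(113, 72, 58)

#d4762a → (212, 118, 42); #2f2a45 → (47, 42, 69).
R = 212 + 0.6 × (47 − 212) = 212 + 0.6 × -165 = 113 → 113
G = 118 + 0.6 × (42 − 118) = 118 + 0.6 × -76 = 72.4 → 72
B = 42 + 0.6 × (69 − 42) = 42 + 0.6 × 27 = 58.2 → 58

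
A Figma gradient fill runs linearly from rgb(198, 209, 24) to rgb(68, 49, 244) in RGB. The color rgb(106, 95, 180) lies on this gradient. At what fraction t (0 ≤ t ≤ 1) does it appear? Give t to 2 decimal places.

Invert the lerp on the B channel (largest span, 220): t = (180 − 24) / (244 − 24) = 156/220 = 0.70909.
Check on R: (106 − 198)/(68 − 198) = 0.7077 ✓

0.71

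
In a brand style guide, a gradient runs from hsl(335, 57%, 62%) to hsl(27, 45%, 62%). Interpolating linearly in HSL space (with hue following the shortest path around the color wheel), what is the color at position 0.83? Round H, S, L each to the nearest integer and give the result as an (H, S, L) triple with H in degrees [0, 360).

Hue: 27 − 335 = -308°, but |-308| > 180 so the shorter arc goes the other way: Δh = -308 + 360 = 52°.
H = 335 + 0.83 × (52) = 378.16 → 378 → 378 mod 360 = 18°
S = 57 + 0.83 × (45 − 57) = 47.04 → 47%
L = 62 + 0.83 × (62 − 62) = 62 → 62%

(18, 47, 62)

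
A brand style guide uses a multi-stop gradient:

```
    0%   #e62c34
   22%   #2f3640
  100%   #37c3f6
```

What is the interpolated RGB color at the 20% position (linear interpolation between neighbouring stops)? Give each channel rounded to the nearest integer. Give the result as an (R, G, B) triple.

20% lies between the 0% and 22% stops, so the local fraction is t = (20 − 0)/(22 − 0) = 20/22 ≈ 0.9091.
#e62c34 → (230, 44, 52); #2f3640 → (47, 54, 64).
R = 230 + 0.9091 × (47 − 230) = 63.635 → 64
G = 44 + 0.9091 × (54 − 44) = 53.091 → 53
B = 52 + 0.9091 × (64 − 52) = 62.909 → 63

(64, 53, 63)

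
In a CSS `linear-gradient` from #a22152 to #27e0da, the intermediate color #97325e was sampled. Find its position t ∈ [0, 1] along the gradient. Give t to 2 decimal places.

Invert the lerp on the G channel (largest span, 191): t = (50 − 33) / (224 − 33) = 17/191 = 0.089005.
Check on R: (151 − 162)/(39 − 162) = 0.08943 ✓

0.09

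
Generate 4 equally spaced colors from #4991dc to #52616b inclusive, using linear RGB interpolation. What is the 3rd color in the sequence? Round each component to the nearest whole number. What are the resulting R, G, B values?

(79, 113, 145)

With 4 swatches and endpoints inclusive, swatch 3 sits at t = (3 − 1)/(4 − 1) = 2/3 ≈ 0.6667.
#4991dc → (73, 145, 220); #52616b → (82, 97, 107).
R = 73 + 0.6667 × (82 − 73) = 79 → 79
G = 145 + 0.6667 × (97 − 145) = 112.998 → 113
B = 220 + 0.6667 × (107 − 220) = 144.663 → 145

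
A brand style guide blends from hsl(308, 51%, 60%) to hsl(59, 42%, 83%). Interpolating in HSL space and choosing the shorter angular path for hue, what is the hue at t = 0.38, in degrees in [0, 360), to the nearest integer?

350

Hue: 59 − 308 = -249°, but |-249| > 180 so the shorter arc goes the other way: Δh = -249 + 360 = 111°.
H = 308 + 0.38 × (111) = 350.18 → 350°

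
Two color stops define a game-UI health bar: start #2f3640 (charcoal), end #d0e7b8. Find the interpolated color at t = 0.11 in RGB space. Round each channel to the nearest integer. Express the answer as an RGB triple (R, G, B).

#2f3640 → (47, 54, 64); #d0e7b8 → (208, 231, 184).
R = 47 + 0.11 × (208 − 47) = 47 + 0.11 × 161 = 64.71 → 65
G = 54 + 0.11 × (231 − 54) = 54 + 0.11 × 177 = 73.47 → 73
B = 64 + 0.11 × (184 − 64) = 64 + 0.11 × 120 = 77.2 → 77

(65, 73, 77)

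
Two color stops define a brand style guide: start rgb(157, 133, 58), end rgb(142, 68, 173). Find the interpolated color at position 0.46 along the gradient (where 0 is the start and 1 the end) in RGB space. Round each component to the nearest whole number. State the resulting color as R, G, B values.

R = 157 + 0.46 × (142 − 157) = 157 + 0.46 × -15 = 150.1 → 150
G = 133 + 0.46 × (68 − 133) = 133 + 0.46 × -65 = 103.1 → 103
B = 58 + 0.46 × (173 − 58) = 58 + 0.46 × 115 = 110.9 → 111
So the blended color is (150, 103, 111), about #96676f.

(150, 103, 111)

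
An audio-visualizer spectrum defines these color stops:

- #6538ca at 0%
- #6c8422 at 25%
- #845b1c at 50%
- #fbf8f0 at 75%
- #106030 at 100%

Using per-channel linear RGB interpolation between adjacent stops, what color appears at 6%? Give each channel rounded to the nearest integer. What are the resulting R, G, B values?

6% lies between the 0% and 25% stops, so the local fraction is t = (6 − 0)/(25 − 0) = 6/25 ≈ 0.24.
#6538ca → (101, 56, 202); #6c8422 → (108, 132, 34).
R = 101 + 0.24 × (108 − 101) = 102.68 → 103
G = 56 + 0.24 × (132 − 56) = 74.24 → 74
B = 202 + 0.24 × (34 − 202) = 161.68 → 162

(103, 74, 162)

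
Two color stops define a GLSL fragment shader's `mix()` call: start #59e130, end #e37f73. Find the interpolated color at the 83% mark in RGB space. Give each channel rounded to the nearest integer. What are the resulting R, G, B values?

(204, 144, 104)

#59e130 → (89, 225, 48); #e37f73 → (227, 127, 115).
83% corresponds to t = 0.83.
R = 89 + 0.83 × (227 − 89) = 89 + 0.83 × 138 = 203.54 → 204
G = 225 + 0.83 × (127 − 225) = 225 + 0.83 × -98 = 143.66 → 144
B = 48 + 0.83 × (115 − 48) = 48 + 0.83 × 67 = 103.61 → 104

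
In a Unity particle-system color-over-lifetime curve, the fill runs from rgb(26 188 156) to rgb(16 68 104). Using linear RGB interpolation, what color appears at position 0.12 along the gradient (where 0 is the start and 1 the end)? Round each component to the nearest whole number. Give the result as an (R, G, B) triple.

R = 26 + 0.12 × (16 − 26) = 26 + 0.12 × -10 = 24.8 → 25
G = 188 + 0.12 × (68 − 188) = 188 + 0.12 × -120 = 173.6 → 174
B = 156 + 0.12 × (104 − 156) = 156 + 0.12 × -52 = 149.76 → 150
So the blended color is (25, 174, 150), about #19ae96.

(25, 174, 150)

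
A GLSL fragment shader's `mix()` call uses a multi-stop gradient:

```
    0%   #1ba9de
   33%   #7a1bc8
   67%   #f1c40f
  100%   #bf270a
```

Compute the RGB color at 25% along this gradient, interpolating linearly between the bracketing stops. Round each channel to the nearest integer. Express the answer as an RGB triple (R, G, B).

25% lies between the 0% and 33% stops, so the local fraction is t = (25 − 0)/(33 − 0) = 25/33 ≈ 0.7576.
#1ba9de → (27, 169, 222); #7a1bc8 → (122, 27, 200).
R = 27 + 0.7576 × (122 − 27) = 98.972 → 99
G = 169 + 0.7576 × (27 − 169) = 61.421 → 61
B = 222 + 0.7576 × (200 − 222) = 205.333 → 205

(99, 61, 205)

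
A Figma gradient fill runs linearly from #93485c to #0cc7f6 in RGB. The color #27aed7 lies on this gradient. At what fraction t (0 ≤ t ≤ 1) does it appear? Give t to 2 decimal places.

0.80

Invert the lerp on the B channel (largest span, 154): t = (215 − 92) / (246 − 92) = 123/154 = 0.7987.
Check on R: (39 − 147)/(12 − 147) = 0.8 ✓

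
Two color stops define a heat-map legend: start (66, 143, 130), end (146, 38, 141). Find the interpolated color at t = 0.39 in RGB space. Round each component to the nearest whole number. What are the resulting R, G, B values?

(97, 102, 134)

R = 66 + 0.39 × (146 − 66) = 66 + 0.39 × 80 = 97.2 → 97
G = 143 + 0.39 × (38 − 143) = 143 + 0.39 × -105 = 102.05 → 102
B = 130 + 0.39 × (141 − 130) = 130 + 0.39 × 11 = 134.29 → 134
So the blended color is (97, 102, 134), about #616686.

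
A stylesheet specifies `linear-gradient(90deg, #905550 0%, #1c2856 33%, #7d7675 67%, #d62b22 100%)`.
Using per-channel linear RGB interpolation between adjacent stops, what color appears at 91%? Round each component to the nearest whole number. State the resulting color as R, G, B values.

91% lies between the 67% and 100% stops, so the local fraction is t = (91 − 67)/(100 − 67) = 24/33 ≈ 0.7273.
#7d7675 → (125, 118, 117); #d62b22 → (214, 43, 34).
R = 125 + 0.7273 × (214 − 125) = 189.73 → 190
G = 118 + 0.7273 × (43 − 118) = 63.453 → 63
B = 117 + 0.7273 × (34 − 117) = 56.634 → 57

(190, 63, 57)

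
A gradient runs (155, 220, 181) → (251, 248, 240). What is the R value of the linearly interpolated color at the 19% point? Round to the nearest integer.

R = 155 + 0.19 × (251 − 155) = 173.24 → 173

173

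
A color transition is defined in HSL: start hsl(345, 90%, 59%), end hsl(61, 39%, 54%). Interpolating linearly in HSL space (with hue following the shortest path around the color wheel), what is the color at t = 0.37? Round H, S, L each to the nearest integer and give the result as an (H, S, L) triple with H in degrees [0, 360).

(13, 71, 57)

Hue: 61 − 345 = -284°, but |-284| > 180 so the shorter arc goes the other way: Δh = -284 + 360 = 76°.
H = 345 + 0.37 × (76) = 373.12 → 373 → 373 mod 360 = 13°
S = 90 + 0.37 × (39 − 90) = 71.13 → 71%
L = 59 + 0.37 × (54 − 59) = 57.15 → 57%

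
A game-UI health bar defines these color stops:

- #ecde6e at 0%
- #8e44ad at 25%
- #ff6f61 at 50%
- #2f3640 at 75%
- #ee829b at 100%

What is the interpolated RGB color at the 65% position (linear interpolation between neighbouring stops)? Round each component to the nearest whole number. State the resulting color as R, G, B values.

65% lies between the 50% and 75% stops, so the local fraction is t = (65 − 50)/(75 − 50) = 15/25 ≈ 0.6.
#ff6f61 → (255, 111, 97); #2f3640 → (47, 54, 64).
R = 255 + 0.6 × (47 − 255) = 130.2 → 130
G = 111 + 0.6 × (54 − 111) = 76.8 → 77
B = 97 + 0.6 × (64 − 97) = 77.2 → 77

(130, 77, 77)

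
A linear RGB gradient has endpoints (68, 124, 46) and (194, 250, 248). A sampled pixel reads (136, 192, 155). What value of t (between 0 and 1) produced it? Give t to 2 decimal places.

0.54

Invert the lerp on the B channel (largest span, 202): t = (155 − 46) / (248 − 46) = 109/202 = 0.5396.
Check on R: (136 − 68)/(194 − 68) = 0.5397 ✓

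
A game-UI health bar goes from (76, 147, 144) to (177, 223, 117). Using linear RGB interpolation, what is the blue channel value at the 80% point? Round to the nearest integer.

122

B = 144 + 0.8 × (117 − 144) = 122.4 → 122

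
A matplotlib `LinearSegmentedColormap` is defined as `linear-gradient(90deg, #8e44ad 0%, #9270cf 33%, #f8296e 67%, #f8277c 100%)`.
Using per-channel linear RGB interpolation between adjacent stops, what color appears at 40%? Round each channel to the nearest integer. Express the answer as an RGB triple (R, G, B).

40% lies between the 33% and 67% stops, so the local fraction is t = (40 − 33)/(67 − 33) = 7/34 ≈ 0.2059.
#9270cf → (146, 112, 207); #f8296e → (248, 41, 110).
R = 146 + 0.2059 × (248 − 146) = 167.002 → 167
G = 112 + 0.2059 × (41 − 112) = 97.381 → 97
B = 207 + 0.2059 × (110 − 207) = 187.028 → 187

(167, 97, 187)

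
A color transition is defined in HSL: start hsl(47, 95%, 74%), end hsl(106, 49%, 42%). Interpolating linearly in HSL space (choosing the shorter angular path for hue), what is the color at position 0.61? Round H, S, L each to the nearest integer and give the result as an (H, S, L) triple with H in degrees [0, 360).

(83, 67, 54)

Hue arc: Δh = 106 − 47 = 59° (|Δh| ≤ 180, already the shorter path).
H = 47 + 0.61 × (59) = 82.99 → 83°
S = 95 + 0.61 × (49 − 95) = 66.94 → 67%
L = 74 + 0.61 × (42 − 74) = 54.48 → 54%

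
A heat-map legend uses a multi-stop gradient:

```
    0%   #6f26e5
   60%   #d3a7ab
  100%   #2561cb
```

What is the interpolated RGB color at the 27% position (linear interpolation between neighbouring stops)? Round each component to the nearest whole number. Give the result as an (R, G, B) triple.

(156, 96, 203)

27% lies between the 0% and 60% stops, so the local fraction is t = (27 − 0)/(60 − 0) = 27/60 ≈ 0.45.
#6f26e5 → (111, 38, 229); #d3a7ab → (211, 167, 171).
R = 111 + 0.45 × (211 − 111) = 156 → 156
G = 38 + 0.45 × (167 − 38) = 96.05 → 96
B = 229 + 0.45 × (171 − 229) = 202.9 → 203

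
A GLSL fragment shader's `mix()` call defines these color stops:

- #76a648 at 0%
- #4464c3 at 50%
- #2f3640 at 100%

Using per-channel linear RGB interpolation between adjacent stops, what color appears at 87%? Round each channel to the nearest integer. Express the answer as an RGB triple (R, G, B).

87% lies between the 50% and 100% stops, so the local fraction is t = (87 − 50)/(100 − 50) = 37/50 ≈ 0.74.
#4464c3 → (68, 100, 195); #2f3640 → (47, 54, 64).
R = 68 + 0.74 × (47 − 68) = 52.46 → 52
G = 100 + 0.74 × (54 − 100) = 65.96 → 66
B = 195 + 0.74 × (64 − 195) = 98.06 → 98

(52, 66, 98)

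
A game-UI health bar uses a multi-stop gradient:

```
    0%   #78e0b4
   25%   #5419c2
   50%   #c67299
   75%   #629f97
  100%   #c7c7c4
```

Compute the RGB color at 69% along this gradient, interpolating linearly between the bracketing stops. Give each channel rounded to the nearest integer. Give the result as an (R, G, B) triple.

(122, 148, 151)

69% lies between the 50% and 75% stops, so the local fraction is t = (69 − 50)/(75 − 50) = 19/25 ≈ 0.76.
#c67299 → (198, 114, 153); #629f97 → (98, 159, 151).
R = 198 + 0.76 × (98 − 198) = 122 → 122
G = 114 + 0.76 × (159 − 114) = 148.2 → 148
B = 153 + 0.76 × (151 − 153) = 151.48 → 151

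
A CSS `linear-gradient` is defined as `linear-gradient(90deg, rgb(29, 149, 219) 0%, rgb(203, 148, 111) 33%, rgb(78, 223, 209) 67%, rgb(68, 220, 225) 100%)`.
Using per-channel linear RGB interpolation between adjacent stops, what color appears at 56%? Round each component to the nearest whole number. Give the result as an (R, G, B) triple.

56% lies between the 33% and 67% stops, so the local fraction is t = (56 − 33)/(67 − 33) = 23/34 ≈ 0.6765.
R = 203 + 0.6765 × (78 − 203) = 118.438 → 118
G = 148 + 0.6765 × (223 − 148) = 198.738 → 199
B = 111 + 0.6765 × (209 − 111) = 177.297 → 177

(118, 199, 177)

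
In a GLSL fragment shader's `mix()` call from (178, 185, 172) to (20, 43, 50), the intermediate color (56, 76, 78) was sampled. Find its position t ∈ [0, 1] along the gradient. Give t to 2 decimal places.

0.77

Invert the lerp on the R channel (largest span, 158): t = (56 − 178) / (20 − 178) = -122/-158 = 0.77215.
Check on G: (76 − 185)/(43 − 185) = 0.7676 ✓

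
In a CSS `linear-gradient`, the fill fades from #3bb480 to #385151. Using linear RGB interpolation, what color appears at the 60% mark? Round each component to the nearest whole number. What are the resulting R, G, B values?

(57, 121, 100)

#3bb480 → (59, 180, 128); #385151 → (56, 81, 81).
60% corresponds to t = 0.6.
R = 59 + 0.6 × (56 − 59) = 59 + 0.6 × -3 = 57.2 → 57
G = 180 + 0.6 × (81 − 180) = 180 + 0.6 × -99 = 120.6 → 121
B = 128 + 0.6 × (81 − 128) = 128 + 0.6 × -47 = 99.8 → 100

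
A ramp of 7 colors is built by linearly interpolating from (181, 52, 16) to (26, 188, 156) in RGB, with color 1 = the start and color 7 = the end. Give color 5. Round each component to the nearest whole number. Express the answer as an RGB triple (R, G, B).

With 7 swatches and endpoints inclusive, swatch 5 sits at t = (5 − 1)/(7 − 1) = 4/6 ≈ 0.6667.
R = 181 + 0.6667 × (26 − 181) = 77.662 → 78
G = 52 + 0.6667 × (188 − 52) = 142.671 → 143
B = 16 + 0.6667 × (156 − 16) = 109.338 → 109

(78, 143, 109)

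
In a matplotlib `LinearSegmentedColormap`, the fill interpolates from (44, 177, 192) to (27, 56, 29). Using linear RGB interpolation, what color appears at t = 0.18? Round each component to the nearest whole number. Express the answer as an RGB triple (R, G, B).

R = 44 + 0.18 × (27 − 44) = 44 + 0.18 × -17 = 40.94 → 41
G = 177 + 0.18 × (56 − 177) = 177 + 0.18 × -121 = 155.22 → 155
B = 192 + 0.18 × (29 − 192) = 192 + 0.18 × -163 = 162.66 → 163

(41, 155, 163)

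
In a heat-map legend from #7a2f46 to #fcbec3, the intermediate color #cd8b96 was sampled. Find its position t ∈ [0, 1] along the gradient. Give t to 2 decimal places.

Invert the lerp on the G channel (largest span, 143): t = (139 − 47) / (190 − 47) = 92/143 = 0.64336.
Check on R: (205 − 122)/(252 − 122) = 0.6385 ✓

0.64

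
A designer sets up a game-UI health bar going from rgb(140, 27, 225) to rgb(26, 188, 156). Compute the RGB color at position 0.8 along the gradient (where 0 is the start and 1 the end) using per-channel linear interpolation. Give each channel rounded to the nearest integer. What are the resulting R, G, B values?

(49, 156, 170)

R = 140 + 0.8 × (26 − 140) = 140 + 0.8 × -114 = 48.8 → 49
G = 27 + 0.8 × (188 − 27) = 27 + 0.8 × 161 = 155.8 → 156
B = 225 + 0.8 × (156 − 225) = 225 + 0.8 × -69 = 169.8 → 170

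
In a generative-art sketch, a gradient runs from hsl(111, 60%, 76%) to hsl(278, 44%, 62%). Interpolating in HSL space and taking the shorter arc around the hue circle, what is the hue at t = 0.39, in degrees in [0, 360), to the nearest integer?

Hue arc: Δh = 278 − 111 = 167° (|Δh| ≤ 180, already the shorter path).
H = 111 + 0.39 × (167) = 176.13 → 176°

176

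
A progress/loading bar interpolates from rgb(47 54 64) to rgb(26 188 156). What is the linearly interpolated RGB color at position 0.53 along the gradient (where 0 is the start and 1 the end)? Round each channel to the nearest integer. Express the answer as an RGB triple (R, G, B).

(36, 125, 113)

R = 47 + 0.53 × (26 − 47) = 47 + 0.53 × -21 = 35.87 → 36
G = 54 + 0.53 × (188 − 54) = 54 + 0.53 × 134 = 125.02 → 125
B = 64 + 0.53 × (156 − 64) = 64 + 0.53 × 92 = 112.76 → 113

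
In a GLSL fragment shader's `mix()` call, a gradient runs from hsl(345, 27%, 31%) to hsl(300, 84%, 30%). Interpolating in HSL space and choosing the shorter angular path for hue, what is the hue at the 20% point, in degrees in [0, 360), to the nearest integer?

336

Hue arc: Δh = 300 − 345 = -45° (|Δh| ≤ 180, already the shorter path).
H = 345 + 0.2 × (-45) = 336 → 336°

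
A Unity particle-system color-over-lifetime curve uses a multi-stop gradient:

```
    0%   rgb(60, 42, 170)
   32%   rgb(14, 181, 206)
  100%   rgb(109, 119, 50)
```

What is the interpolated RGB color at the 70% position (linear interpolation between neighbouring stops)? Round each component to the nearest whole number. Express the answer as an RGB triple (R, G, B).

(67, 146, 119)

70% lies between the 32% and 100% stops, so the local fraction is t = (70 − 32)/(100 − 32) = 38/68 ≈ 0.5588.
R = 14 + 0.5588 × (109 − 14) = 67.086 → 67
G = 181 + 0.5588 × (119 − 181) = 146.354 → 146
B = 206 + 0.5588 × (50 − 206) = 118.827 → 119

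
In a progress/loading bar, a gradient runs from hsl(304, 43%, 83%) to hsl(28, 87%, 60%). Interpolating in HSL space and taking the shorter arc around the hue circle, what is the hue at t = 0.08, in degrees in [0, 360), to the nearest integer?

311

Hue: 28 − 304 = -276°, but |-276| > 180 so the shorter arc goes the other way: Δh = -276 + 360 = 84°.
H = 304 + 0.08 × (84) = 310.72 → 311°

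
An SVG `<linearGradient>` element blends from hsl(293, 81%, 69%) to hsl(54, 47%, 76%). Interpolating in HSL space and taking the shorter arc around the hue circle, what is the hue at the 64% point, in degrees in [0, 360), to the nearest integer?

Hue: 54 − 293 = -239°, but |-239| > 180 so the shorter arc goes the other way: Δh = -239 + 360 = 121°.
H = 293 + 0.64 × (121) = 370.44 → 370 → 370 mod 360 = 10°

10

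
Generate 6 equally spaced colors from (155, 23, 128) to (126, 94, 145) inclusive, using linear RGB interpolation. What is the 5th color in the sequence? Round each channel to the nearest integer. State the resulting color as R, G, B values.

With 6 swatches and endpoints inclusive, swatch 5 sits at t = (5 − 1)/(6 − 1) = 4/5 ≈ 0.8.
R = 155 + 0.8 × (126 − 155) = 131.8 → 132
G = 23 + 0.8 × (94 − 23) = 79.8 → 80
B = 128 + 0.8 × (145 − 128) = 141.6 → 142

(132, 80, 142)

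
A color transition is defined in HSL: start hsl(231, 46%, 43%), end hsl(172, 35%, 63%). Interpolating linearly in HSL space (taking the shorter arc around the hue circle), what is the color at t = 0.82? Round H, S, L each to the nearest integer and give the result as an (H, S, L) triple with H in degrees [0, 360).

(183, 37, 59)

Hue arc: Δh = 172 − 231 = -59° (|Δh| ≤ 180, already the shorter path).
H = 231 + 0.82 × (-59) = 182.62 → 183°
S = 46 + 0.82 × (35 − 46) = 36.98 → 37%
L = 43 + 0.82 × (63 − 43) = 59.4 → 59%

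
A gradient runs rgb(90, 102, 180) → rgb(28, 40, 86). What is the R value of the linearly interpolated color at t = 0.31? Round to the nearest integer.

R = 90 + 0.31 × (28 − 90) = 70.78 → 71

71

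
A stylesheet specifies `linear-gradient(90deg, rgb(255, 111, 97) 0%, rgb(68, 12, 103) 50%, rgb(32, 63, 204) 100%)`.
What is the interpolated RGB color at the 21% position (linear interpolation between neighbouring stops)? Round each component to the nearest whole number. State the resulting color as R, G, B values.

(176, 69, 100)

21% lies between the 0% and 50% stops, so the local fraction is t = (21 − 0)/(50 − 0) = 21/50 ≈ 0.42.
R = 255 + 0.42 × (68 − 255) = 176.46 → 176
G = 111 + 0.42 × (12 − 111) = 69.42 → 69
B = 97 + 0.42 × (103 − 97) = 99.52 → 100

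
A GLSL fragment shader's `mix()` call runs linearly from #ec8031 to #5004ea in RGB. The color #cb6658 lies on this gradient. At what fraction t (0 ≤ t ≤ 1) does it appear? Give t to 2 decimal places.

Invert the lerp on the B channel (largest span, 185): t = (88 − 49) / (234 − 49) = 39/185 = 0.21081.
Check on R: (203 − 236)/(80 − 236) = 0.2115 ✓

0.21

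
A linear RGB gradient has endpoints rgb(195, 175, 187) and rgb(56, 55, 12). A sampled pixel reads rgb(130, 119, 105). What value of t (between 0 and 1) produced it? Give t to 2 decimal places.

0.47

Invert the lerp on the B channel (largest span, 175): t = (105 − 187) / (12 − 187) = -82/-175 = 0.46857.
Check on R: (130 − 195)/(56 − 195) = 0.4676 ✓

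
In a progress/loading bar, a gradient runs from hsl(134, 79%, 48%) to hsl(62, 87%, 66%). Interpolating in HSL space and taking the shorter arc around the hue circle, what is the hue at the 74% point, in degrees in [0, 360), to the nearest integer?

Hue arc: Δh = 62 − 134 = -72° (|Δh| ≤ 180, already the shorter path).
H = 134 + 0.74 × (-72) = 80.72 → 81°

81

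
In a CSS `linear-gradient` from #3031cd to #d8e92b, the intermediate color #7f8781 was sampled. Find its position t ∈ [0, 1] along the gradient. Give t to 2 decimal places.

0.47

Invert the lerp on the G channel (largest span, 184): t = (135 − 49) / (233 − 49) = 86/184 = 0.46739.
Check on R: (127 − 48)/(216 − 48) = 0.4702 ✓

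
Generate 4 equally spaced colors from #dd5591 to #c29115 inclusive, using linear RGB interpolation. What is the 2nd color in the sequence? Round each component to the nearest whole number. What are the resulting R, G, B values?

With 4 swatches and endpoints inclusive, swatch 2 sits at t = (2 − 1)/(4 − 1) = 1/3 ≈ 0.3333.
#dd5591 → (221, 85, 145); #c29115 → (194, 145, 21).
R = 221 + 0.3333 × (194 − 221) = 212.001 → 212
G = 85 + 0.3333 × (145 − 85) = 104.998 → 105
B = 145 + 0.3333 × (21 − 145) = 103.671 → 104

(212, 105, 104)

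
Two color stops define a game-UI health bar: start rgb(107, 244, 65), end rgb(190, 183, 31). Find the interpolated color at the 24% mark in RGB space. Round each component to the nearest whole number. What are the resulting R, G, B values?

24% corresponds to t = 0.24.
R = 107 + 0.24 × (190 − 107) = 107 + 0.24 × 83 = 126.92 → 127
G = 244 + 0.24 × (183 − 244) = 244 + 0.24 × -61 = 229.36 → 229
B = 65 + 0.24 × (31 − 65) = 65 + 0.24 × -34 = 56.84 → 57

(127, 229, 57)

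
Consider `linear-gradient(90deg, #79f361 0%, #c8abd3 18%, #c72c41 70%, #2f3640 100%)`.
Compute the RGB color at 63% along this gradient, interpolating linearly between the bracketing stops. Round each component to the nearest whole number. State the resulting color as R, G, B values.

(199, 61, 85)

63% lies between the 18% and 70% stops, so the local fraction is t = (63 − 18)/(70 − 18) = 45/52 ≈ 0.8654.
#c8abd3 → (200, 171, 211); #c72c41 → (199, 44, 65).
R = 200 + 0.8654 × (199 − 200) = 199.135 → 199
G = 171 + 0.8654 × (44 − 171) = 61.094 → 61
B = 211 + 0.8654 × (65 − 211) = 84.652 → 85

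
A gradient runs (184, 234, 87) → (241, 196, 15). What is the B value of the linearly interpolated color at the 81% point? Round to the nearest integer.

29

B = 87 + 0.81 × (15 − 87) = 28.68 → 29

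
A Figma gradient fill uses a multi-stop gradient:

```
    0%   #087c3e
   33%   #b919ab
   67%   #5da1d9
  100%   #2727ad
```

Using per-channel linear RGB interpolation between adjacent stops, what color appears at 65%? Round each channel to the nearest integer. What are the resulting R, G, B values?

65% lies between the 33% and 67% stops, so the local fraction is t = (65 − 33)/(67 − 33) = 32/34 ≈ 0.9412.
#b919ab → (185, 25, 171); #5da1d9 → (93, 161, 217).
R = 185 + 0.9412 × (93 − 185) = 98.41 → 98
G = 25 + 0.9412 × (161 − 25) = 153.003 → 153
B = 171 + 0.9412 × (217 − 171) = 214.295 → 214

(98, 153, 214)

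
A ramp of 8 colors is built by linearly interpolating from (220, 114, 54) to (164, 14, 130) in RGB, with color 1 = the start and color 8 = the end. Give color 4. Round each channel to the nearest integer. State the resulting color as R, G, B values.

With 8 swatches and endpoints inclusive, swatch 4 sits at t = (4 − 1)/(8 − 1) = 3/7 ≈ 0.4286.
R = 220 + 0.4286 × (164 − 220) = 195.998 → 196
G = 114 + 0.4286 × (14 − 114) = 71.14 → 71
B = 54 + 0.4286 × (130 − 54) = 86.574 → 87

(196, 71, 87)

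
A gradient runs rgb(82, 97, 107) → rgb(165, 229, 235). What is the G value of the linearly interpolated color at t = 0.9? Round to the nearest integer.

216

G = 97 + 0.9 × (229 − 97) = 215.8 → 216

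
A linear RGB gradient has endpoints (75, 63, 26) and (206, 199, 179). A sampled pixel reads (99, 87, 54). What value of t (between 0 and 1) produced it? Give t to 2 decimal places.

0.18

Invert the lerp on the B channel (largest span, 153): t = (54 − 26) / (179 − 26) = 28/153 = 0.18301.
Check on R: (99 − 75)/(206 − 75) = 0.1832 ✓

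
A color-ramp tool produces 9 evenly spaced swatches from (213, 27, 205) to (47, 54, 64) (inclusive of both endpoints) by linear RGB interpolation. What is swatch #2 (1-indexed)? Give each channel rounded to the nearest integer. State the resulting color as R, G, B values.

With 9 swatches and endpoints inclusive, swatch 2 sits at t = (2 − 1)/(9 − 1) = 1/8 ≈ 0.125.
R = 213 + 0.125 × (47 − 213) = 192.25 → 192
G = 27 + 0.125 × (54 − 27) = 30.375 → 30
B = 205 + 0.125 × (64 − 205) = 187.375 → 187

(192, 30, 187)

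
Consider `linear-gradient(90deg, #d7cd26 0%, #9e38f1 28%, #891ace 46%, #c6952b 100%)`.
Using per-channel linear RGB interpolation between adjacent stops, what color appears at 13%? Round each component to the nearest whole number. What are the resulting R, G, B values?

(189, 136, 132)

13% lies between the 0% and 28% stops, so the local fraction is t = (13 − 0)/(28 − 0) = 13/28 ≈ 0.4643.
#d7cd26 → (215, 205, 38); #9e38f1 → (158, 56, 241).
R = 215 + 0.4643 × (158 − 215) = 188.535 → 189
G = 205 + 0.4643 × (56 − 205) = 135.819 → 136
B = 38 + 0.4643 × (241 − 38) = 132.253 → 132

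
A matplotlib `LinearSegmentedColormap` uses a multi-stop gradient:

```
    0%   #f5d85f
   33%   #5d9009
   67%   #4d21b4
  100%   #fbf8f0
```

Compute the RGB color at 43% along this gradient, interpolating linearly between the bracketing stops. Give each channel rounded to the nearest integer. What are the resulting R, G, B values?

(88, 111, 59)

43% lies between the 33% and 67% stops, so the local fraction is t = (43 − 33)/(67 − 33) = 10/34 ≈ 0.2941.
#5d9009 → (93, 144, 9); #4d21b4 → (77, 33, 180).
R = 93 + 0.2941 × (77 − 93) = 88.294 → 88
G = 144 + 0.2941 × (33 − 144) = 111.355 → 111
B = 9 + 0.2941 × (180 − 9) = 59.291 → 59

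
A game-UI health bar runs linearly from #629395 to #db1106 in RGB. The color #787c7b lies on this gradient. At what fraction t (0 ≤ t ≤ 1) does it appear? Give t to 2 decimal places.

0.18

Invert the lerp on the B channel (largest span, 143): t = (123 − 149) / (6 − 149) = -26/-143 = 0.18182.
Check on R: (120 − 98)/(219 − 98) = 0.1818 ✓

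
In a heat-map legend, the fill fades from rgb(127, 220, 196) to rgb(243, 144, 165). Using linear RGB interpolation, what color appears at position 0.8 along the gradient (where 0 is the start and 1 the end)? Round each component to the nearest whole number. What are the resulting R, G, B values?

(220, 159, 171)

R = 127 + 0.8 × (243 − 127) = 127 + 0.8 × 116 = 219.8 → 220
G = 220 + 0.8 × (144 − 220) = 220 + 0.8 × -76 = 159.2 → 159
B = 196 + 0.8 × (165 − 196) = 196 + 0.8 × -31 = 171.2 → 171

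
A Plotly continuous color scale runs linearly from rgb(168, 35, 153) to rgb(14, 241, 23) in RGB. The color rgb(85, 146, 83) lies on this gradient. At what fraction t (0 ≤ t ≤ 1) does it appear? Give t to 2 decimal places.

Invert the lerp on the G channel (largest span, 206): t = (146 − 35) / (241 − 35) = 111/206 = 0.53883.
Check on R: (85 − 168)/(14 − 168) = 0.539 ✓

0.54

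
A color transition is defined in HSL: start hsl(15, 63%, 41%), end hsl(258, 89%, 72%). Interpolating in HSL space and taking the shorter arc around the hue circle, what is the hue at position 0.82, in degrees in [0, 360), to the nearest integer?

279

Hue: 258 − 15 = 243°, but |243| > 180 so the shorter arc goes the other way: Δh = 243 − 360 = -117°.
H = 15 + 0.82 × (-117) = -80.94 → -81 → -81 mod 360 = 279°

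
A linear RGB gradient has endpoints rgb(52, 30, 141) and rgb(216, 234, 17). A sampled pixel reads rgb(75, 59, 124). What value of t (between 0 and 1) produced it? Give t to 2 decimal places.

0.14

Invert the lerp on the G channel (largest span, 204): t = (59 − 30) / (234 − 30) = 29/204 = 0.14216.
Check on R: (75 − 52)/(216 − 52) = 0.1402 ✓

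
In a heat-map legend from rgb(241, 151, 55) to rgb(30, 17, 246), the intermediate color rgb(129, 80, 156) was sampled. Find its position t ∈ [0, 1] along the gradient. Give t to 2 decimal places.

Invert the lerp on the R channel (largest span, 211): t = (129 − 241) / (30 − 241) = -112/-211 = 0.53081.
Check on G: (80 − 151)/(17 − 151) = 0.5299 ✓

0.53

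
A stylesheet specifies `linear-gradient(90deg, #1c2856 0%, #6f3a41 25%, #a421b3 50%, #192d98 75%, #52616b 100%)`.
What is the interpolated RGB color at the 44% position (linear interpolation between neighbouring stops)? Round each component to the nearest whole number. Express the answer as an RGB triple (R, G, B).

44% lies between the 25% and 50% stops, so the local fraction is t = (44 − 25)/(50 − 25) = 19/25 ≈ 0.76.
#6f3a41 → (111, 58, 65); #a421b3 → (164, 33, 179).
R = 111 + 0.76 × (164 − 111) = 151.28 → 151
G = 58 + 0.76 × (33 − 58) = 39 → 39
B = 65 + 0.76 × (179 − 65) = 151.64 → 152

(151, 39, 152)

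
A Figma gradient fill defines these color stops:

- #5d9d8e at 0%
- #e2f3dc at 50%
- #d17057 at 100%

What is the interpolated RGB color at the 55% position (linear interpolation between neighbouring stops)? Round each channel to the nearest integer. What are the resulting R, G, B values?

(224, 230, 207)

55% lies between the 50% and 100% stops, so the local fraction is t = (55 − 50)/(100 − 50) = 5/50 ≈ 0.1.
#e2f3dc → (226, 243, 220); #d17057 → (209, 112, 87).
R = 226 + 0.1 × (209 − 226) = 224.3 → 224
G = 243 + 0.1 × (112 − 243) = 229.9 → 230
B = 220 + 0.1 × (87 − 220) = 206.7 → 207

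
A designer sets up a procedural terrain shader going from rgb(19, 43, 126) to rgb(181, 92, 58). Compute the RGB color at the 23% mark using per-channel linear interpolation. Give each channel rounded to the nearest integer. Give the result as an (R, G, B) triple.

(56, 54, 110)

23% corresponds to t = 0.23.
R = 19 + 0.23 × (181 − 19) = 19 + 0.23 × 162 = 56.26 → 56
G = 43 + 0.23 × (92 − 43) = 43 + 0.23 × 49 = 54.27 → 54
B = 126 + 0.23 × (58 − 126) = 126 + 0.23 × -68 = 110.36 → 110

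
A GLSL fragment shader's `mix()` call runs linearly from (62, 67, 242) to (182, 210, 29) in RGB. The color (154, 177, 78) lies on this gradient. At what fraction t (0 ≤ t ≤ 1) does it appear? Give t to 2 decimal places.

Invert the lerp on the B channel (largest span, 213): t = (78 − 242) / (29 − 242) = -164/-213 = 0.76995.
Check on R: (154 − 62)/(182 − 62) = 0.7667 ✓

0.77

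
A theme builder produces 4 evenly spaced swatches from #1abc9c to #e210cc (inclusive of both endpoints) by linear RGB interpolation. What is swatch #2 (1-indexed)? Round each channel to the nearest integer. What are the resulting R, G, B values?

With 4 swatches and endpoints inclusive, swatch 2 sits at t = (2 − 1)/(4 − 1) = 1/3 ≈ 0.3333.
#1abc9c → (26, 188, 156); #e210cc → (226, 16, 204).
R = 26 + 0.3333 × (226 − 26) = 92.66 → 93
G = 188 + 0.3333 × (16 − 188) = 130.672 → 131
B = 156 + 0.3333 × (204 − 156) = 171.998 → 172

(93, 131, 172)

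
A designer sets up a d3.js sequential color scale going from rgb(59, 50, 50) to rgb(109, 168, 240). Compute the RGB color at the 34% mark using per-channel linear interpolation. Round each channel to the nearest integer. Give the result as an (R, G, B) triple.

(76, 90, 115)

34% corresponds to t = 0.34.
R = 59 + 0.34 × (109 − 59) = 59 + 0.34 × 50 = 76 → 76
G = 50 + 0.34 × (168 − 50) = 50 + 0.34 × 118 = 90.12 → 90
B = 50 + 0.34 × (240 − 50) = 50 + 0.34 × 190 = 114.6 → 115
So the blended color is (76, 90, 115), about #4c5a73.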